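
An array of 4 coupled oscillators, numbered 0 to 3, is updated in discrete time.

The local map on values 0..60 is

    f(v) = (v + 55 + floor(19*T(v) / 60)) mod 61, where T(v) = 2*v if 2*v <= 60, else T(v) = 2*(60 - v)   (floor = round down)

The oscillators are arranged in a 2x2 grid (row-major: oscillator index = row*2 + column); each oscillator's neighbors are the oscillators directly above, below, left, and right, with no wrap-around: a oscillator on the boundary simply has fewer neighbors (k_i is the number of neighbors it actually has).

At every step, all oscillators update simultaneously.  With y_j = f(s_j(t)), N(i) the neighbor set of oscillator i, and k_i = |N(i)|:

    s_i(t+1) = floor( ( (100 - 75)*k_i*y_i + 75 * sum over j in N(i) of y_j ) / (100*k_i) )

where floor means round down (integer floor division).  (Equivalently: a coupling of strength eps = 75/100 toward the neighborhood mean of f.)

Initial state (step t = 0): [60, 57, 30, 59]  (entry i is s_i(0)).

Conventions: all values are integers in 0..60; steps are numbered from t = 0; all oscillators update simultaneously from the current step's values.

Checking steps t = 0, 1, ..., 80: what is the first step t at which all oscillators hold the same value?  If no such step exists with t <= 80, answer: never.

Simulating step by step:
t=0: [60, 57, 30, 59]  (not all equal)
t=1: [49, 53, 50, 48]  (not all equal)
t=2: [50, 49, 49, 50]  (not all equal)
t=3: [49, 49, 49, 49]  (all equal)

Answer: 3
Key observation: Synchronization is absorbing here: once all oscillators are equal they stay equal, and step 3 is the first all-equal step.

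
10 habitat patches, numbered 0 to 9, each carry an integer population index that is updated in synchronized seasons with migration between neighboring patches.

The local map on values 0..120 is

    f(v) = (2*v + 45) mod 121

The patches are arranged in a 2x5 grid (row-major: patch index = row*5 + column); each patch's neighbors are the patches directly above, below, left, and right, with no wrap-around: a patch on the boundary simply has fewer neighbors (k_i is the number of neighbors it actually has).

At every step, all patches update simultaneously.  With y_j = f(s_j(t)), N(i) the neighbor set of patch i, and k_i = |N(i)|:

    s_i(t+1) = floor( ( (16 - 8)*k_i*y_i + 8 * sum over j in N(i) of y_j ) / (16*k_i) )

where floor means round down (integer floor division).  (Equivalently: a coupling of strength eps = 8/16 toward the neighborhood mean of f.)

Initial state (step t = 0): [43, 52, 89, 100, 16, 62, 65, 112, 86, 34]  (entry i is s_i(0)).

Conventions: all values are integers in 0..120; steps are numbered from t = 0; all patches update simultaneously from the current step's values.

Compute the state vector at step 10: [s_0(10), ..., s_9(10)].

Simulating step by step:
t=0: [43, 52, 89, 100, 16, 62, 65, 112, 86, 34]
t=1: [24, 41, 60, 47, 67, 40, 44, 55, 71, 99]
t=2: [49, 27, 31, 37, 33, 28, 13, 37, 41, 31]
t=3: [61, 82, 109, 96, 112, 73, 88, 90, 60, 82]
t=4: [62, 71, 61, 73, 64, 71, 93, 79, 73, 61]
t=5: [57, 67, 59, 63, 55, 72, 90, 78, 68, 53]
t=6: [50, 59, 52, 47, 37, 69, 86, 74, 56, 38]
t=7: [38, 45, 36, 39, 64, 61, 77, 62, 33, 38]
t=8: [15, 39, 69, 47, 26, 42, 57, 75, 63, 40]
t=9: [40, 30, 46, 43, 54, 32, 33, 62, 41, 38]
t=10: [55, 74, 35, 14, 18, 83, 99, 46, 12, 9]

Answer: [55, 74, 35, 14, 18, 83, 99, 46, 12, 9]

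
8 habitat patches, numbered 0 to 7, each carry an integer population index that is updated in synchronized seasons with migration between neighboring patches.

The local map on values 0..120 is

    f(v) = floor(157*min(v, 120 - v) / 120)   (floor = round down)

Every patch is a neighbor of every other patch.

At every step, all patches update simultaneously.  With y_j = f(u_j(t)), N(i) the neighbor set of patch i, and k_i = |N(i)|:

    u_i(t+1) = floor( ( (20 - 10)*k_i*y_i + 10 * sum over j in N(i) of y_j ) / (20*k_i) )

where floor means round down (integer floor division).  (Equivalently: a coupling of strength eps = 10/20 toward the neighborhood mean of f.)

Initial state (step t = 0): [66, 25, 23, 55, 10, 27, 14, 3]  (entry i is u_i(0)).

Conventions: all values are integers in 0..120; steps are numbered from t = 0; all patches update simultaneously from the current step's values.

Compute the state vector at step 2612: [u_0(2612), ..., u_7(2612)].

Answer: [77, 77, 77, 77, 77, 77, 77, 77]
Key observation: The state at step 18, [73, 73, 73, 73, 73, 73, 73, 73], reappears at step 22: the system is in a cycle of period 4 from step 18 on.  Therefore the state at step 2612 equals the state at step 18 + ((2612 - 18) mod 4) = 20, which is [77, 77, 77, 77, 77, 77, 77, 77].

Derivation:
t=0: [66, 25, 23, 55, 10, 27, 14, 3]
t=1: [49, 33, 32, 49, 25, 34, 27, 20]
t=2: [52, 43, 42, 52, 38, 43, 39, 36]
t=3: [61, 56, 55, 61, 53, 56, 53, 52]
t=4: [74, 72, 71, 74, 70, 72, 70, 70]
t=5: [61, 62, 63, 61, 63, 62, 63, 63]
t=6: [75, 75, 74, 75, 74, 75, 74, 74]
t=7: [58, 58, 59, 58, 59, 58, 59, 59]
t=8: [75, 75, 76, 75, 76, 75, 76, 76]
t=9: [57, 57, 57, 57, 57, 57, 57, 57]
t=10: [74, 74, 74, 74, 74, 74, 74, 74]
t=11: [60, 60, 60, 60, 60, 60, 60, 60]
t=12: [78, 78, 78, 78, 78, 78, 78, 78]
t=13: [54, 54, 54, 54, 54, 54, 54, 54]
t=14: [70, 70, 70, 70, 70, 70, 70, 70]
t=15: [65, 65, 65, 65, 65, 65, 65, 65]
t=16: [71, 71, 71, 71, 71, 71, 71, 71]
t=17: [64, 64, 64, 64, 64, 64, 64, 64]
t=18: [73, 73, 73, 73, 73, 73, 73, 73]
t=19: [61, 61, 61, 61, 61, 61, 61, 61]
t=20: [77, 77, 77, 77, 77, 77, 77, 77]
t=21: [56, 56, 56, 56, 56, 56, 56, 56]
t=22: [73, 73, 73, 73, 73, 73, 73, 73]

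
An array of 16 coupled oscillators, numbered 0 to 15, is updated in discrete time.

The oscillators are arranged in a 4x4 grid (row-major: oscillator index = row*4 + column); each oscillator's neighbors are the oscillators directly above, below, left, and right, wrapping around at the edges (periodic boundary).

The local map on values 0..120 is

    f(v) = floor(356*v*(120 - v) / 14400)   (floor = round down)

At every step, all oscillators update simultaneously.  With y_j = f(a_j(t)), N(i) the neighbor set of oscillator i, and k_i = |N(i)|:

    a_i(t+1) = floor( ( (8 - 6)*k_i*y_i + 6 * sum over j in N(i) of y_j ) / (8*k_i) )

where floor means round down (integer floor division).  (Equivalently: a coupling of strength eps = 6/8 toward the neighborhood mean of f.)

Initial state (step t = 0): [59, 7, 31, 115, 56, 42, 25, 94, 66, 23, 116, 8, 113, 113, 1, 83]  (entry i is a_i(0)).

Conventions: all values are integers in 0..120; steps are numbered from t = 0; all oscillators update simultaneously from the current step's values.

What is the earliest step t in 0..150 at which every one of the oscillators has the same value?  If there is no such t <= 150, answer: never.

Answer: never
Key observation: The state at step 6 reappears at step 8 — the system is in a cycle of period 2 from step 6 on.  No step 0..8 is synchronized, and the cycle repeats forever, so no step up to 150 (or ever) has all oscillators equal.

Derivation:
t=0: [59, 7, 31, 115, 56, 42, 25, 94, 66, 23, 116, 8, 113, 113, 1, 83]  (not all equal)
t=1: [48, 52, 34, 58, 81, 61, 55, 49, 56, 50, 28, 49, 55, 22, 32, 29]  (not all equal)
t=2: [85, 77, 80, 79, 84, 85, 79, 85, 85, 76, 77, 78, 76, 75, 64, 78]  (not all equal)
t=3: [77, 78, 81, 77, 73, 77, 77, 77, 77, 78, 82, 77, 78, 83, 82, 81]  (not all equal)
t=4: [81, 79, 79, 79, 81, 81, 79, 81, 81, 78, 79, 79, 79, 78, 77, 79]  (not all equal)
t=5: [79, 79, 80, 79, 78, 79, 79, 79, 79, 79, 80, 79, 79, 80, 80, 80]  (not all equal)
t=6: [80, 79, 79, 79, 80, 80, 79, 80, 80, 79, 79, 79, 79, 79, 79, 79]  (not all equal)
t=7: [79, 79, 80, 79, 79, 79, 79, 79, 79, 79, 80, 79, 79, 80, 80, 80]  (not all equal)
t=8: [80, 79, 79, 79, 80, 80, 79, 80, 80, 79, 79, 79, 79, 79, 79, 79]  (not all equal)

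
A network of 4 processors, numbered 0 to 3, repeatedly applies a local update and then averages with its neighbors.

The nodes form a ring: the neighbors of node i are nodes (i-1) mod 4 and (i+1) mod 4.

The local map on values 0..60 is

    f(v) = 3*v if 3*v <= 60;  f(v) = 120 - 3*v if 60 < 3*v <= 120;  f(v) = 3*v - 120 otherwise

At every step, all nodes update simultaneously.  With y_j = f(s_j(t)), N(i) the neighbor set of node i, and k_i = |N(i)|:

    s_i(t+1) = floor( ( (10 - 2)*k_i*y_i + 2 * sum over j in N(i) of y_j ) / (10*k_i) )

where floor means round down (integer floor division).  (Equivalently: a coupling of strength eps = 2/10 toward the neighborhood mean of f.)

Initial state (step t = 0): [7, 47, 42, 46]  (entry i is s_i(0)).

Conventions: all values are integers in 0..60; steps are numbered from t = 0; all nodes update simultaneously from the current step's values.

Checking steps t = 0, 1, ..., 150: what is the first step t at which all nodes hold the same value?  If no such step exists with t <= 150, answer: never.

Answer: 13
Key observation: Synchronization is absorbing here: once all nodes are equal they stay equal, and step 13 is the first all-equal step.

Derivation:
t=0: [7, 47, 42, 46]  (not all equal)
t=1: [20, 19, 8, 17]  (not all equal)
t=2: [58, 54, 30, 49]  (not all equal)
t=3: [50, 42, 30, 30]  (not all equal)
t=4: [27, 10, 27, 30]  (not all equal)
t=5: [37, 31, 37, 31]  (not all equal)
t=6: [12, 23, 12, 23]  (not all equal)
t=7: [39, 48, 39, 48]  (not all equal)
t=8: [7, 19, 7, 19]  (not all equal)
t=9: [28, 49, 28, 49]  (not all equal)
t=10: [34, 28, 34, 28]  (not all equal)
t=11: [21, 32, 21, 32]  (not all equal)
t=12: [50, 30, 50, 30]  (not all equal)
t=13: [30, 30, 30, 30]  (all equal)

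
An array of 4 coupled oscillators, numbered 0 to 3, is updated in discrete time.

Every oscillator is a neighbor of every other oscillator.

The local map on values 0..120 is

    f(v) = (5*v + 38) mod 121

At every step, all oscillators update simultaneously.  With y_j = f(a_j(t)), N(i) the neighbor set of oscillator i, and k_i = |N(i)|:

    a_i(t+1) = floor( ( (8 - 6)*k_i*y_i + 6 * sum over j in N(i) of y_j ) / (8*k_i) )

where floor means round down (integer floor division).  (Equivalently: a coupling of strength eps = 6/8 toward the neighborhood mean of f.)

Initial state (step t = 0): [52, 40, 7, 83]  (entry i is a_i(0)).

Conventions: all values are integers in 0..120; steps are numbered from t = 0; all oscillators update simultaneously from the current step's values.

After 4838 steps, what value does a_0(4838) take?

Answer: a_0(4838) = 29
Key observation: The state at step 1, [84, 84, 84, 84], reappears at step 6: the system is in a cycle of period 5 from step 1 on.  Therefore the state at step 4838 equals the state at step 1 + ((4838 - 1) mod 5) = 3, which is [29, 29, 29, 29].

Derivation:
t=0: [52, 40, 7, 83]
t=1: [84, 84, 84, 84]
t=2: [95, 95, 95, 95]
t=3: [29, 29, 29, 29]
t=4: [62, 62, 62, 62]
t=5: [106, 106, 106, 106]
t=6: [84, 84, 84, 84]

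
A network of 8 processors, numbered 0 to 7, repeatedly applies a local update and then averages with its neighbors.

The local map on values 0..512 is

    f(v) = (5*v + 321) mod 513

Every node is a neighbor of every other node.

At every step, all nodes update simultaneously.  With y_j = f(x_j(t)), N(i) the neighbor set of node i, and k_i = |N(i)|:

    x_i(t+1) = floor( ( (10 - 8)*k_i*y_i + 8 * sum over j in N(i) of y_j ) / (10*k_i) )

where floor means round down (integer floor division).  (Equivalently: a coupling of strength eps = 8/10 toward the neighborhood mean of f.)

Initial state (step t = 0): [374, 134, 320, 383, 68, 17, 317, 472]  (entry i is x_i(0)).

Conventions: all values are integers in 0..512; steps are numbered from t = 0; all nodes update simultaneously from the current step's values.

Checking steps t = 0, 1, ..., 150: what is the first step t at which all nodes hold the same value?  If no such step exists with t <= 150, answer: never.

Simulating step by step:
t=0: [374, 134, 320, 383, 68, 17, 317, 472]  (not all equal)
t=1: [265, 294, 286, 269, 266, 288, 285, 263]  (not all equal)
t=2: [161, 174, 170, 163, 162, 171, 170, 161]  (not all equal)
t=3: [125, 130, 129, 126, 125, 129, 129, 125]  (not all equal)
t=4: [443, 445, 445, 443, 443, 445, 445, 443]  (not all equal)
t=5: [488, 489, 489, 488, 488, 489, 489, 488]  (not all equal)
t=6: [198, 198, 198, 198, 198, 198, 198, 198]  (all equal)

Answer: 6
Key observation: Synchronization is absorbing here: once all nodes are equal they stay equal, and step 6 is the first all-equal step.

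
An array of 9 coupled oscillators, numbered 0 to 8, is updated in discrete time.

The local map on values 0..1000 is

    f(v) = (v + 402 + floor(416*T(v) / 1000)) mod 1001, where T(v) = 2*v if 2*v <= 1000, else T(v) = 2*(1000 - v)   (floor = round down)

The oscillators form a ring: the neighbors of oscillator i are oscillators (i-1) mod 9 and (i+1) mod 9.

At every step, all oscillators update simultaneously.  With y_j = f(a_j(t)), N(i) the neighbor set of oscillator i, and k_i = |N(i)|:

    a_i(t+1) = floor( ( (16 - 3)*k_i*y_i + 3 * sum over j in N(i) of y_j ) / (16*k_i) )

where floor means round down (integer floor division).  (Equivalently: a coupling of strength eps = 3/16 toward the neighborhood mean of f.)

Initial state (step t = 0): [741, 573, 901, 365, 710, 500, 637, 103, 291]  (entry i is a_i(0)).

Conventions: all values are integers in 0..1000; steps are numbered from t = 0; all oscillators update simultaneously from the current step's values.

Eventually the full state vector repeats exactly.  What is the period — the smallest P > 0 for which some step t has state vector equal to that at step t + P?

Answer: 8
Key observation: The state at step 38, [712, 592, 365, 329, 329, 365, 592, 712, 916], reappears at step 46 — and no state repeats earlier — so the cycle the system enters has period 8.

Derivation:
t=0: [741, 573, 901, 365, 710, 500, 637, 103, 291]
t=1: [408, 336, 349, 125, 322, 322, 361, 598, 848]
t=2: [156, 30, 93, 609, 957, 903, 174, 311, 349]
t=3: [604, 488, 538, 362, 386, 416, 712, 860, 187]
t=4: [368, 301, 296, 92, 109, 175, 336, 409, 671]
t=5: [182, 869, 909, 607, 609, 644, 94, 155, 301]
t=6: [721, 412, 379, 338, 335, 362, 562, 699, 907]
t=7: [338, 168, 93, 26, 19, 83, 304, 351, 378]
t=8: [91, 631, 573, 459, 448, 580, 834, 134, 81]
t=9: [544, 359, 321, 247, 233, 323, 394, 612, 560]
t=10: [299, 170, 889, 864, 845, 895, 223, 314, 327]
t=11: [837, 704, 412, 378, 375, 422, 785, 869, 180]
t=12: [404, 334, 167, 98, 96, 183, 347, 409, 664]
t=13: [147, 89, 630, 592, 592, 656, 112, 157, 306]
t=14: [688, 553, 358, 332, 333, 366, 589, 706, 909]
t=15: [349, 301, 76, 13, 16, 89, 308, 352, 378]
t=16: [130, 828, 568, 436, 443, 590, 842, 135, 83]
t=17: [606, 393, 320, 212, 222, 324, 395, 614, 570]
t=18: [313, 221, 888, 810, 823, 895, 225, 315, 329]
t=19: [868, 782, 420, 370, 371, 422, 789, 872, 185]
t=20: [410, 347, 179, 86, 88, 183, 348, 411, 672]
t=21: [159, 111, 648, 575, 578, 655, 114, 160, 308]
t=22: [710, 588, 364, 330, 331, 366, 592, 712, 915]
t=23: [353, 308, 85, 11, 12, 89, 309, 353, 379]
t=24: [137, 841, 582, 434, 436, 589, 843, 137, 86]
t=25: [617, 395, 321, 208, 211, 322, 396, 617, 576]
t=26: [315, 225, 889, 802, 806, 890, 226, 315, 330]
t=27: [872, 788, 421, 368, 369, 421, 790, 872, 187]
t=28: [411, 348, 181, 84, 85, 181, 348, 411, 675]
t=29: [160, 113, 651, 571, 573, 651, 113, 160, 309]
t=30: [712, 592, 365, 329, 330, 365, 592, 712, 916]
t=31: [353, 309, 87, 9, 10, 87, 309, 353, 379]
t=32: [137, 843, 585, 431, 433, 585, 843, 137, 86]
t=33: [617, 396, 321, 203, 206, 322, 396, 617, 576]
t=34: [315, 226, 888, 793, 798, 890, 226, 315, 330]
t=35: [872, 790, 421, 367, 368, 421, 790, 872, 187]
t=36: [411, 348, 180, 82, 83, 181, 348, 411, 675]
t=37: [160, 113, 649, 568, 570, 651, 113, 160, 309]
t=38: [712, 592, 365, 329, 329, 365, 592, 712, 916]
t=39: [353, 309, 87, 9, 9, 87, 309, 353, 379]
t=40: [137, 843, 585, 431, 431, 585, 843, 137, 86]
t=41: [617, 396, 321, 203, 203, 321, 396, 617, 576]
t=42: [315, 226, 888, 793, 793, 888, 226, 315, 330]
t=43: [872, 790, 421, 367, 367, 421, 790, 872, 187]
t=44: [411, 348, 180, 82, 82, 180, 348, 411, 675]
t=45: [160, 113, 649, 568, 568, 649, 113, 160, 309]
t=46: [712, 592, 365, 329, 329, 365, 592, 712, 916]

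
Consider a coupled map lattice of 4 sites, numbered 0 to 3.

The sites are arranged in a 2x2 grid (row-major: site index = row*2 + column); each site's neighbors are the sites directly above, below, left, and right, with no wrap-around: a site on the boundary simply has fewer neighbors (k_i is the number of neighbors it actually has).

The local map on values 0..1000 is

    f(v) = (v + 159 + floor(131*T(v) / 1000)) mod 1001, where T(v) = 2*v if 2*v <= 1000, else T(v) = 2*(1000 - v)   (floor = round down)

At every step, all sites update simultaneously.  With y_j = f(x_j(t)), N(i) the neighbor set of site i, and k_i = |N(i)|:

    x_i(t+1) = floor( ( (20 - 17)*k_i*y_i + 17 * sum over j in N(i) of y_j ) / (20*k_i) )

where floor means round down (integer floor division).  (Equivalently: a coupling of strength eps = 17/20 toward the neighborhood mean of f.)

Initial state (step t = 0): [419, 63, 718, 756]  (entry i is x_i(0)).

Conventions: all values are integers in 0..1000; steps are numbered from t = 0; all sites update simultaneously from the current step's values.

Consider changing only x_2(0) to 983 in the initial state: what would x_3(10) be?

Simulating step by step:
t=0: [419, 63, 983, 756]
t=1: [265, 743, 729, 309]
t=2: [893, 587, 586, 901]
t=3: [737, 197, 197, 738]
t=4: [490, 880, 880, 490]
t=5: [175, 670, 670, 175]
t=6: [834, 459, 459, 834]
t=7: [632, 140, 140, 632]
t=8: [417, 804, 804, 417]
t=9: [113, 584, 584, 113]
t=10: [768, 383, 383, 768]

Answer: x_3(10) = 768
Key observation: This trace re-runs the system from the modified initial state.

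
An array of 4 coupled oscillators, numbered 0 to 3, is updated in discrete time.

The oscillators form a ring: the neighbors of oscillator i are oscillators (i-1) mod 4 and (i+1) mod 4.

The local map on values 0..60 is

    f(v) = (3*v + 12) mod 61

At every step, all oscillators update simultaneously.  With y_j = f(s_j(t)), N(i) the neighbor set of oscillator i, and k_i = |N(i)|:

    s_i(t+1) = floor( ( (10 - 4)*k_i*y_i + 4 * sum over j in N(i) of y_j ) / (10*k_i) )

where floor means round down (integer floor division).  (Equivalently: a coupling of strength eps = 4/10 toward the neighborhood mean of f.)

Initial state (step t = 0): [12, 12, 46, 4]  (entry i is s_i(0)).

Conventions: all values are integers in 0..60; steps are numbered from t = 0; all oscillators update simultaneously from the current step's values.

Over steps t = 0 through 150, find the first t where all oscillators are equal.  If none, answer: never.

Answer: 39
Key observation: Synchronization is absorbing here: once all oscillators are equal they stay equal, and step 39 is the first all-equal step.

Derivation:
t=0: [12, 12, 46, 4]  (not all equal)
t=1: [43, 44, 31, 29]  (not all equal)
t=2: [23, 25, 38, 35]  (not all equal)
t=3: [28, 20, 18, 38]  (not all equal)
t=4: [24, 14, 6, 10]  (not all equal)
t=5: [33, 43, 37, 35]  (not all equal)
t=6: [45, 21, 15, 43]  (not all equal)
t=7: [21, 24, 40, 27]  (not all equal)
t=8: [19, 18, 17, 24]  (not all equal)
t=9: [10, 5, 6, 15]  (not all equal)
t=10: [42, 30, 34, 48]  (not all equal)
t=11: [24, 38, 46, 34]  (not all equal)
t=12: [25, 12, 28, 42]  (not all equal)
t=13: [28, 41, 33, 21]  (not all equal)
t=14: [26, 24, 35, 25]  (not all equal)
t=15: [27, 30, 43, 32]  (not all equal)
t=16: [36, 34, 29, 38]  (not all equal)
t=17: [46, 51, 34, 21]  (not all equal)
t=18: [28, 42, 43, 24]  (not all equal)
t=19: [28, 20, 19, 24]  (not all equal)
t=20: [27, 15, 11, 22]  (not all equal)
t=21: [34, 49, 41, 25]  (not all equal)
t=22: [44, 35, 20, 28]  (not all equal)
t=23: [31, 40, 24, 27]  (not all equal)
t=24: [34, 19, 22, 32]  (not all equal)
t=25: [42, 18, 21, 42]  (not all equal)
t=26: [13, 9, 12, 15]  (not all equal)
t=27: [49, 43, 48, 54]  (not all equal)
t=28: [36, 25, 34, 45]  (not all equal)
t=29: [45, 38, 42, 37]  (not all equal)
t=30: [16, 10, 10, 8]  (not all equal)
t=31: [51, 45, 40, 42]  (not all equal)
t=32: [34, 25, 14, 20]  (not all equal)
t=33: [39, 37, 39, 28]  (not all equal)
t=34: [11, 3, 11, 23]  (not all equal)
t=35: [35, 30, 35, 30]  (not all equal)
t=36: [50, 47, 50, 47]  (not all equal)
t=37: [36, 34, 36, 34]  (not all equal)
t=38: [56, 55, 56, 55]  (not all equal)
t=39: [56, 56, 56, 56]  (all equal)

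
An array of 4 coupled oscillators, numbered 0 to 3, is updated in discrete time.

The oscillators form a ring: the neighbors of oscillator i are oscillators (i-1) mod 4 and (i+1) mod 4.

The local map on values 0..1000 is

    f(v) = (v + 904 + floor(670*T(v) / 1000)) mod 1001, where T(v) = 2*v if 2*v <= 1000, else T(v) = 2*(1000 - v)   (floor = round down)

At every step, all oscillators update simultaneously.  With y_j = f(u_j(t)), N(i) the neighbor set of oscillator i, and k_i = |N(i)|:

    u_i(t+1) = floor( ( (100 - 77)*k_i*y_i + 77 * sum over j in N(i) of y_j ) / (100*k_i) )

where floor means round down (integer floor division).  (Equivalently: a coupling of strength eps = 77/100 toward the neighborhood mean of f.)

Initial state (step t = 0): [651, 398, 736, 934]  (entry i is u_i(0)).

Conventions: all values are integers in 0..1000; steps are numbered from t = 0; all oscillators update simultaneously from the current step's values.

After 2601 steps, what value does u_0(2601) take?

Answer: u_0(2601) = 247
Key observation: The state at step 8, [874, 597, 874, 597], reappears at step 10: the system is in a cycle of period 2 from step 8 on.  Therefore the state at step 2601 equals the state at step 8 + ((2601 - 8) mod 2) = 9, which is [247, 736, 247, 736].

Derivation:
t=0: [651, 398, 736, 934]
t=1: [681, 581, 905, 602]
t=2: [33, 373, 246, 372]
t=3: [821, 739, 705, 739]
t=4: [984, 599, 763, 599]
t=5: [238, 736, 255, 736]
t=6: [869, 596, 878, 596]
t=7: [247, 737, 247, 737]
t=8: [874, 597, 874, 597]
t=9: [247, 736, 247, 736]
t=10: [874, 597, 874, 597]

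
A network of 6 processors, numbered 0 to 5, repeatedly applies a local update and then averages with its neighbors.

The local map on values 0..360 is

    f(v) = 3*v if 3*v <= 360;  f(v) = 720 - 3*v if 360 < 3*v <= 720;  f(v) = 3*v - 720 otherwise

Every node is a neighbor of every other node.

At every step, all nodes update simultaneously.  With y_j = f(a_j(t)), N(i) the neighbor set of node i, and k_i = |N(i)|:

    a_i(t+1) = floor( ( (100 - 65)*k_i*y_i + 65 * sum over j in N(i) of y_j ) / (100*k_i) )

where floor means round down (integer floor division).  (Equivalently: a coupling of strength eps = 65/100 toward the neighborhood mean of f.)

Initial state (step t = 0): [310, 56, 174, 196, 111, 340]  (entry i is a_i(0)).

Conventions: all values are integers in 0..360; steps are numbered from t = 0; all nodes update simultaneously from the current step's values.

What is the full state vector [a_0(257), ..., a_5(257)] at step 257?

Simulating step by step:
t=0: [310, 56, 174, 196, 111, 340]
t=1: [220, 211, 217, 203, 247, 240]
t=2: [58, 64, 60, 69, 49, 45]
t=3: [172, 176, 174, 180, 166, 164]
t=4: [204, 201, 202, 198, 207, 209]
t=5: [109, 111, 110, 113, 107, 105]
t=6: [327, 328, 328, 330, 326, 324]
t=7: [261, 262, 262, 263, 260, 259]
t=8: [63, 64, 64, 64, 62, 62]
t=9: [189, 190, 190, 190, 188, 188]
t=10: [152, 151, 151, 151, 153, 153]
t=11: [264, 265, 265, 265, 263, 263]
t=12: [72, 73, 73, 73, 71, 71]
t=13: [216, 217, 217, 217, 215, 215]
t=14: [71, 70, 70, 70, 72, 72]
t=15: [212, 211, 211, 211, 213, 213]
t=16: [84, 85, 85, 85, 83, 83]
t=17: [252, 253, 253, 253, 251, 251]
t=18: [36, 37, 37, 37, 35, 35]
t=19: [108, 109, 109, 109, 107, 107]
t=20: [324, 325, 325, 325, 323, 323]
t=21: [252, 253, 253, 253, 251, 251]

Answer: [252, 253, 253, 253, 251, 251]
Key observation: The state at step 17, [252, 253, 253, 253, 251, 251], reappears at step 21: the system is in a cycle of period 4 from step 17 on.  Therefore the state at step 257 equals the state at step 17 + ((257 - 17) mod 4) = 17, which is [252, 253, 253, 253, 251, 251].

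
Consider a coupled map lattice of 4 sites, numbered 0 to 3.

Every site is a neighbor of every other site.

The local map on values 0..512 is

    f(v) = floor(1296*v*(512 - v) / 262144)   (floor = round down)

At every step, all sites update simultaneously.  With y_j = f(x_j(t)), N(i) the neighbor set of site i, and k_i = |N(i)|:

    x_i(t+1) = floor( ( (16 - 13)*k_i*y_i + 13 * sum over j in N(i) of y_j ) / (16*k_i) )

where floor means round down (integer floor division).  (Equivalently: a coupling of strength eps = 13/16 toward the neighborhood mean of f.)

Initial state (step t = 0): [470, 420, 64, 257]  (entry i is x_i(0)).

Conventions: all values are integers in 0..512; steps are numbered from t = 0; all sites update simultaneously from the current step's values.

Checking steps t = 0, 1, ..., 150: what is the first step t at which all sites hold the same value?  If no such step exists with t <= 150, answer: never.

Answer: 3
Key observation: Synchronization is absorbing here: once all sites are equal they stay equal, and step 3 is the first all-equal step.

Derivation:
t=0: [470, 420, 64, 257]  (not all equal)
t=1: [195, 187, 191, 176]  (not all equal)
t=2: [299, 300, 299, 300]  (not all equal)
t=3: [314, 314, 314, 314]  (all equal)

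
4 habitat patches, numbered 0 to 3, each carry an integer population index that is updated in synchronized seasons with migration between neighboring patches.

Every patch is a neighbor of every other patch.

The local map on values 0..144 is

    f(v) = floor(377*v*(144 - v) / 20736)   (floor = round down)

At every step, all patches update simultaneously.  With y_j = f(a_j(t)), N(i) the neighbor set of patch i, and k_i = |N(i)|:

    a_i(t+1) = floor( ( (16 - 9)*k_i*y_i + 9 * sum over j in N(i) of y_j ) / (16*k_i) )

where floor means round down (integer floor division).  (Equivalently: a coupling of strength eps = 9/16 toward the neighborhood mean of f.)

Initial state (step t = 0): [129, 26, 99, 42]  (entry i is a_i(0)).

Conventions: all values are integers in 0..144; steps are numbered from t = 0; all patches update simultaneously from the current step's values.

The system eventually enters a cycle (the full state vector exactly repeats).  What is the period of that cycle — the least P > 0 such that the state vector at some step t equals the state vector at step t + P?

Simulating step by step:
t=0: [129, 26, 99, 42]
t=1: [55, 60, 66, 65]
t=2: [90, 91, 91, 91]
t=3: [87, 87, 87, 87]
t=4: [90, 90, 90, 90]
t=5: [88, 88, 88, 88]
t=6: [89, 89, 89, 89]
t=7: [88, 88, 88, 88]

Answer: 2
Key observation: The state at step 5, [88, 88, 88, 88], reappears at step 7 — and no state repeats earlier — so the cycle the system enters has period 2.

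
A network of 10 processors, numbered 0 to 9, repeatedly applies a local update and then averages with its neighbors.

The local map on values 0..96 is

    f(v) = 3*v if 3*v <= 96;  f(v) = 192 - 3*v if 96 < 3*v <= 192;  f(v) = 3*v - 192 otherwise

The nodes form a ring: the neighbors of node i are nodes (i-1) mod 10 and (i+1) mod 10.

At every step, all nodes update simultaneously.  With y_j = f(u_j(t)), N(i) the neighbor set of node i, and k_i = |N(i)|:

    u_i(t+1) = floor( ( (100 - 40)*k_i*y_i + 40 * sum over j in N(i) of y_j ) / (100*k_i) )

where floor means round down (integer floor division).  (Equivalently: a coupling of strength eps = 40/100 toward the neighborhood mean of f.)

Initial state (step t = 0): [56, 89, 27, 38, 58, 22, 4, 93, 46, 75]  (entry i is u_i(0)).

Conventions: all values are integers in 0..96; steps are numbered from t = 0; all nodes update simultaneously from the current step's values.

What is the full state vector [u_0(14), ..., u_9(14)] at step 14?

Simulating step by step:
t=0: [56, 89, 27, 38, 58, 22, 4, 93, 46, 75]
t=1: [36, 66, 79, 66, 39, 45, 37, 65, 56, 35]
t=2: [69, 29, 29, 27, 57, 65, 60, 22, 32, 73]
t=3: [31, 72, 85, 70, 29, 8, 21, 61, 76, 38]
t=4: [76, 45, 46, 40, 60, 44, 44, 25, 39, 72]
t=5: [37, 52, 58, 56, 33, 50, 63, 72, 64, 36]
t=6: [72, 41, 22, 36, 69, 44, 15, 15, 21, 66]
t=7: [29, 59, 70, 66, 37, 48, 48, 48, 48, 21]
t=8: [67, 30, 15, 23, 59, 54, 48, 48, 51, 64]
t=9: [23, 64, 58, 53, 28, 30, 44, 46, 33, 9]
t=10: [46, 17, 17, 40, 75, 82, 64, 63, 72, 48]
t=11: [52, 51, 55, 60, 45, 39, 11, 6, 24, 44]
t=12: [41, 36, 26, 24, 51, 63, 38, 31, 58, 57]
t=13: [62, 79, 78, 66, 38, 25, 66, 75, 33, 30]
t=14: [30, 36, 35, 27, 63, 61, 25, 39, 80, 73]

Answer: [30, 36, 35, 27, 63, 61, 25, 39, 80, 73]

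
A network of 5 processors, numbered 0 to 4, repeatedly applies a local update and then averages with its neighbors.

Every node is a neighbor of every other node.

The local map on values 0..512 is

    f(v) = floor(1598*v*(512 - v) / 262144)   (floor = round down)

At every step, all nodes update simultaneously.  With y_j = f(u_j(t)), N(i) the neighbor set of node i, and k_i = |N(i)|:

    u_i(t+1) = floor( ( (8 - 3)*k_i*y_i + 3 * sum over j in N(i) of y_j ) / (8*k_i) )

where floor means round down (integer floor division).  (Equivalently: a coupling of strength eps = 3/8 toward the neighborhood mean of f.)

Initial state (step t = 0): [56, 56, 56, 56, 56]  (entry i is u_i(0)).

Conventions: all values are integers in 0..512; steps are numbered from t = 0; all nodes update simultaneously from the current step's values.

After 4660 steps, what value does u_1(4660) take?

Answer: u_1(4660) = 281
Key observation: The state at step 27, [395, 395, 395, 395, 395], reappears at step 29: the system is in a cycle of period 2 from step 27 on.  Therefore the state at step 4660 equals the state at step 27 + ((4660 - 27) mod 2) = 28, which is [281, 281, 281, 281, 281].

Derivation:
t=0: [56, 56, 56, 56, 56]
t=1: [155, 155, 155, 155, 155]
t=2: [337, 337, 337, 337, 337]
t=3: [359, 359, 359, 359, 359]
t=4: [334, 334, 334, 334, 334]
t=5: [362, 362, 362, 362, 362]
t=6: [331, 331, 331, 331, 331]
t=7: [365, 365, 365, 365, 365]
t=8: [327, 327, 327, 327, 327]
t=9: [368, 368, 368, 368, 368]
t=10: [323, 323, 323, 323, 323]
t=11: [372, 372, 372, 372, 372]
t=12: [317, 317, 317, 317, 317]
t=13: [376, 376, 376, 376, 376]
t=14: [311, 311, 311, 311, 311]
t=15: [381, 381, 381, 381, 381]
t=16: [304, 304, 304, 304, 304]
t=17: [385, 385, 385, 385, 385]
t=18: [298, 298, 298, 298, 298]
t=19: [388, 388, 388, 388, 388]
t=20: [293, 293, 293, 293, 293]
t=21: [391, 391, 391, 391, 391]
t=22: [288, 288, 288, 288, 288]
t=23: [393, 393, 393, 393, 393]
t=24: [285, 285, 285, 285, 285]
t=25: [394, 394, 394, 394, 394]
t=26: [283, 283, 283, 283, 283]
t=27: [395, 395, 395, 395, 395]
t=28: [281, 281, 281, 281, 281]
t=29: [395, 395, 395, 395, 395]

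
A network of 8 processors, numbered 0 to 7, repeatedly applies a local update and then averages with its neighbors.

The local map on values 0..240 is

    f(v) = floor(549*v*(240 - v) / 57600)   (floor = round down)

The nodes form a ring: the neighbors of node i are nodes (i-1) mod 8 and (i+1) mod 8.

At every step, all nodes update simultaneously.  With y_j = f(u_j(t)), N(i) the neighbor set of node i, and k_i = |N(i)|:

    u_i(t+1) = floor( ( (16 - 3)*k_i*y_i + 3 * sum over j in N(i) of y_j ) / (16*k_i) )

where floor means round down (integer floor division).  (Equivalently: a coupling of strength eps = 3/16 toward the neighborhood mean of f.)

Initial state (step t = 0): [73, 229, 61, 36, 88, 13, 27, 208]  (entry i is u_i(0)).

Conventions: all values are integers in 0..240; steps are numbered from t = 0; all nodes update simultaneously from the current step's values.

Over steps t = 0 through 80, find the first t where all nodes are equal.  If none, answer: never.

Simulating step by step:
t=0: [73, 229, 61, 36, 88, 13, 27, 208]  (not all equal)
t=1: [102, 40, 93, 77, 112, 39, 52, 67]  (not all equal)
t=2: [126, 86, 123, 121, 128, 81, 92, 110]  (not all equal)
t=3: [135, 127, 135, 136, 134, 123, 129, 135]  (not all equal)
t=4: [135, 135, 135, 134, 135, 136, 136, 135]  (not all equal)
t=5: [135, 135, 135, 135, 134, 134, 134, 134]  (not all equal)
t=6: [135, 135, 135, 135, 135, 135, 135, 135]  (all equal)

Answer: 6
Key observation: Synchronization is absorbing here: once all nodes are equal they stay equal, and step 6 is the first all-equal step.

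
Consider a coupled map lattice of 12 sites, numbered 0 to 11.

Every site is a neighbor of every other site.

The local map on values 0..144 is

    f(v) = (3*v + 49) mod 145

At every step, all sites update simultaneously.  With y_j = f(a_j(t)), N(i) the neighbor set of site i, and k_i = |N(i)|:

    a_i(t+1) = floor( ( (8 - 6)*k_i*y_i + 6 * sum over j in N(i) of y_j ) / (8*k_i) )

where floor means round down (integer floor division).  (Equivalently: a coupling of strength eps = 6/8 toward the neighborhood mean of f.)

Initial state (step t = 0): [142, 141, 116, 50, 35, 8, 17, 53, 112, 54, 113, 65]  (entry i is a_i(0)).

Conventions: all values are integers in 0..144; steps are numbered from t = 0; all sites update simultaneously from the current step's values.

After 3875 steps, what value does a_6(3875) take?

Answer: a_6(3875) = 77
Key observation: The state at step 7, [77, 77, 77, 77, 77, 77, 77, 77, 77, 77, 77, 77], reappears at step 11: the system is in a cycle of period 4 from step 7 on.  Therefore the state at step 3875 equals the state at step 7 + ((3875 - 7) mod 4) = 7, which is [77, 77, 77, 77, 77, 77, 77, 77, 77, 77, 77, 77].

Derivation:
t=0: [142, 141, 116, 50, 35, 8, 17, 53, 112, 54, 113, 65]
t=1: [64, 64, 76, 67, 58, 70, 75, 68, 74, 69, 75, 75]
t=2: [109, 109, 116, 111, 106, 112, 115, 111, 115, 112, 115, 115]
t=3: [93, 93, 97, 94, 92, 95, 97, 94, 97, 95, 97, 97]
t=4: [43, 43, 45, 43, 42, 44, 45, 43, 45, 44, 45, 45]
t=5: [35, 35, 36, 35, 34, 35, 36, 35, 36, 35, 36, 36]
t=6: [9, 9, 10, 9, 9, 9, 10, 9, 10, 9, 10, 10]
t=7: [77, 77, 77, 77, 77, 77, 77, 77, 77, 77, 77, 77]
t=8: [135, 135, 135, 135, 135, 135, 135, 135, 135, 135, 135, 135]
t=9: [19, 19, 19, 19, 19, 19, 19, 19, 19, 19, 19, 19]
t=10: [106, 106, 106, 106, 106, 106, 106, 106, 106, 106, 106, 106]
t=11: [77, 77, 77, 77, 77, 77, 77, 77, 77, 77, 77, 77]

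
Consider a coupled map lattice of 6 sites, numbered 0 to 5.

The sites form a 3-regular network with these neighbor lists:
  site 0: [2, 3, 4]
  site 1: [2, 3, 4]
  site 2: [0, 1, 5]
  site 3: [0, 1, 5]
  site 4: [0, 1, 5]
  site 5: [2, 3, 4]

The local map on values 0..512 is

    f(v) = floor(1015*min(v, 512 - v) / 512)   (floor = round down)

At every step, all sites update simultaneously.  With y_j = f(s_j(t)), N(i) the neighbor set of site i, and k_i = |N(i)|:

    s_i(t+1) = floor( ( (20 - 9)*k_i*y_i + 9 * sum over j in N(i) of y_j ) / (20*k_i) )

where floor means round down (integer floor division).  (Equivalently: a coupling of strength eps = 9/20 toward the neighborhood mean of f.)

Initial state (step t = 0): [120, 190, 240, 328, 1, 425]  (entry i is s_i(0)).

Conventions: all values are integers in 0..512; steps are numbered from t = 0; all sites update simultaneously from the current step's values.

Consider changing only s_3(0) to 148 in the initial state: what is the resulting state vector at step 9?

Answer: [66, 116, 73, 87, 103, 80]
Key observation: This trace re-runs the system from the modified initial state.

Derivation:
t=0: [120, 190, 240, 148, 1, 425]
t=1: [245, 322, 379, 278, 118, 209]
t=2: [410, 350, 335, 445, 319, 371]
t=3: [240, 306, 312, 192, 330, 283]
t=4: [431, 394, 418, 409, 398, 419]
t=5: [180, 220, 188, 198, 210, 193]
t=6: [372, 416, 380, 391, 404, 387]
t=7: [259, 211, 250, 238, 224, 242]
t=8: [487, 441, 481, 468, 453, 474]
t=9: [66, 116, 73, 87, 103, 80]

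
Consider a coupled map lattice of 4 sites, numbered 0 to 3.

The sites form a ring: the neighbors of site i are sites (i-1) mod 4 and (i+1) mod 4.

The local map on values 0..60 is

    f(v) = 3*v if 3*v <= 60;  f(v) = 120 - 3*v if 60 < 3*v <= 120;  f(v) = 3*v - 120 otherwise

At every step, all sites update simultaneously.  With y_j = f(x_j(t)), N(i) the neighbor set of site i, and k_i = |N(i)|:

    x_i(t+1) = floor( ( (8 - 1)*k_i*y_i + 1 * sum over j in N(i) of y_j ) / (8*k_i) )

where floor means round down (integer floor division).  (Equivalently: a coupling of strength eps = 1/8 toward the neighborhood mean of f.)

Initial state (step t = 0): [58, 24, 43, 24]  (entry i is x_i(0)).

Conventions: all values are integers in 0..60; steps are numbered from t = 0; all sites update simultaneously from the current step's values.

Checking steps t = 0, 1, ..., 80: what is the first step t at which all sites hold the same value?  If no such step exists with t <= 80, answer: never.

Answer: 19
Key observation: Synchronization is absorbing here: once all sites are equal they stay equal, and step 19 is the first all-equal step.

Derivation:
t=0: [58, 24, 43, 24]  (not all equal)
t=1: [53, 45, 13, 45]  (not all equal)
t=2: [36, 18, 36, 18]  (not all equal)
t=3: [17, 48, 17, 48]  (not all equal)
t=4: [47, 27, 47, 27]  (not all equal)
t=5: [23, 36, 23, 36]  (not all equal)
t=6: [46, 16, 46, 16]  (not all equal)
t=7: [21, 44, 21, 44]  (not all equal)
t=8: [51, 17, 51, 17]  (not all equal)
t=9: [35, 48, 35, 48]  (not all equal)
t=10: [16, 22, 16, 22]  (not all equal)
t=11: [48, 53, 48, 53]  (not all equal)
t=12: [25, 37, 25, 37]  (not all equal)
t=13: [40, 13, 40, 13]  (not all equal)
t=14: [4, 34, 4, 34]  (not all equal)
t=15: [12, 17, 12, 17]  (not all equal)
t=16: [37, 49, 37, 49]  (not all equal)
t=17: [11, 24, 11, 24]  (not all equal)
t=18: [34, 46, 34, 46]  (not all equal)
t=19: [18, 18, 18, 18]  (all equal)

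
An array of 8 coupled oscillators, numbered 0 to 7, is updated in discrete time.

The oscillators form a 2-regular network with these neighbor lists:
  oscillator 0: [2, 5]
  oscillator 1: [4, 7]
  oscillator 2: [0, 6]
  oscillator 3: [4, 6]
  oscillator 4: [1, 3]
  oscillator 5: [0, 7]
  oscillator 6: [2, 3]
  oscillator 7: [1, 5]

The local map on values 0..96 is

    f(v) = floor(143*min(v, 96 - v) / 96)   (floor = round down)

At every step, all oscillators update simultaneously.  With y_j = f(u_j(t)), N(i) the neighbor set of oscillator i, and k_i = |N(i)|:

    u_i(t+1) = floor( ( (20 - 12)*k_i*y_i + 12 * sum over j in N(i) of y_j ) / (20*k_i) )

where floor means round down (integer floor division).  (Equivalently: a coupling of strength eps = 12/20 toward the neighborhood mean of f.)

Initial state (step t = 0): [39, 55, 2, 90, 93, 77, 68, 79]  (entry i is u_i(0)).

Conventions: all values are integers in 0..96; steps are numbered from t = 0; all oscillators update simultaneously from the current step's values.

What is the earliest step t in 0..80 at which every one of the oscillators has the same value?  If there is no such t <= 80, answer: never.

Simulating step by step:
t=0: [39, 55, 2, 90, 93, 77, 68, 79]  (not all equal)
t=1: [32, 33, 30, 16, 22, 36, 19, 36]  (not all equal)
t=2: [47, 45, 40, 27, 34, 51, 31, 51]  (not all equal)
t=3: [65, 61, 58, 44, 52, 67, 48, 67]  (not all equal)
t=4: [48, 53, 57, 66, 61, 43, 64, 45]  (not all equal)
t=5: [65, 61, 58, 47, 53, 67, 49, 65]  (not all equal)
t=6: [48, 53, 57, 68, 62, 44, 65, 46]  (not all equal)
t=7: [65, 61, 58, 45, 51, 67, 48, 65]  (not all equal)
t=8: [48, 54, 57, 68, 62, 44, 65, 46]  (not all equal)
t=9: [65, 60, 58, 45, 50, 67, 48, 65]  (not all equal)
t=10: [48, 55, 57, 68, 63, 44, 65, 47]  (not all equal)
t=11: [65, 60, 58, 44, 50, 68, 48, 65]  (not all equal)
t=12: [47, 55, 57, 67, 62, 44, 64, 46]  (not all equal)
t=13: [64, 59, 58, 46, 51, 67, 49, 65]  (not all equal)
t=14: [48, 55, 57, 68, 63, 45, 65, 47]  (not all equal)
t=15: [65, 60, 58, 44, 50, 69, 48, 66]  (not all equal)
t=16: [47, 54, 57, 67, 62, 43, 64, 45]  (not all equal)
t=17: [64, 59, 58, 46, 51, 66, 49, 64]  (not all equal)
t=18: [48, 56, 57, 68, 63, 45, 65, 48]  (not all equal)
t=19: [65, 59, 58, 44, 49, 69, 48, 66]  (not all equal)
t=20: [47, 56, 57, 68, 64, 43, 64, 46]  (not all equal)
t=21: [64, 58, 58, 44, 48, 67, 48, 64]  (not all equal)
t=22: [48, 57, 57, 68, 64, 45, 64, 48]  (not all equal)
t=23: [65, 58, 58, 44, 48, 69, 48, 65]  (not all equal)
t=24: [47, 57, 57, 68, 64, 43, 64, 47]  (not all equal)
t=25: [64, 58, 58, 44, 48, 67, 48, 64]  (not all equal)

Answer: never
Key observation: The state at step 21 reappears at step 25 — the system is in a cycle of period 4 from step 21 on.  No step 0..25 is synchronized, and the cycle repeats forever, so no step up to 80 (or ever) has all oscillators equal.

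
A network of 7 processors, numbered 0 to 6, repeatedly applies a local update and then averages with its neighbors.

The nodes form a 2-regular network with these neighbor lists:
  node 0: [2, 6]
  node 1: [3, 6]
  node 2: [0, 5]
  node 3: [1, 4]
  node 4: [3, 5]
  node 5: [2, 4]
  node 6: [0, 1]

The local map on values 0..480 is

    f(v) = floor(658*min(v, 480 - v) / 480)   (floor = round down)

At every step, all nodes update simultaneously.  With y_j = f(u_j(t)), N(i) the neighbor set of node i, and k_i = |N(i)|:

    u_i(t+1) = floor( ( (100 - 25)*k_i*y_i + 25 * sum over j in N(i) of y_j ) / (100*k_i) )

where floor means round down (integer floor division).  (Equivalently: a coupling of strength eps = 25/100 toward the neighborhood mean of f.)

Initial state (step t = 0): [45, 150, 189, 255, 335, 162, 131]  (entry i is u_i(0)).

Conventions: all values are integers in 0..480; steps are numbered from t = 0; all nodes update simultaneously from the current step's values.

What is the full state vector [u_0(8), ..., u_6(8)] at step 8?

Answer: [312, 285, 311, 307, 311, 312, 291]

Derivation:
t=0: [45, 150, 189, 255, 335, 162, 131]
t=1: [100, 214, 229, 281, 214, 223, 167]
t=2: [170, 282, 290, 277, 291, 304, 224]
t=3: [245, 276, 254, 274, 259, 245, 293]
t=4: [312, 276, 312, 284, 302, 317, 267]
t=5: [237, 279, 229, 266, 244, 226, 281]
t=6: [316, 276, 313, 294, 317, 311, 278]
t=7: [231, 275, 227, 253, 227, 229, 269]
t=8: [312, 285, 311, 307, 311, 312, 291]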